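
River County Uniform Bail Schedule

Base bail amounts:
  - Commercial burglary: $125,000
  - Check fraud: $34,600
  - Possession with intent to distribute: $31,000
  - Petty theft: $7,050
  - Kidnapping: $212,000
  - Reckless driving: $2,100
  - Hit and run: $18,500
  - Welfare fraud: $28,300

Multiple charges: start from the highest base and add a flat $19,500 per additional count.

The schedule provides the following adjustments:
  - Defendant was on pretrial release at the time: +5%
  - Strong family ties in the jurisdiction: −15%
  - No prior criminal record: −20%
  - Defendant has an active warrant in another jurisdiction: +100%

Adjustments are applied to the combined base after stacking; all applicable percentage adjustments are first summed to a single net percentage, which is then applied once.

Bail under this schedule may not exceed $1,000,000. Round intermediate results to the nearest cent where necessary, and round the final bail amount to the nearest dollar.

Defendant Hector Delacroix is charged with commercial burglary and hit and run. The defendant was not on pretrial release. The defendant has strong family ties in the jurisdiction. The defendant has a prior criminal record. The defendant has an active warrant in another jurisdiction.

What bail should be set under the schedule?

$267,325

Base amounts from the schedule: commercial burglary $125,000; hit and run $18,500.
Stacking rule: highest base plus $19,500 per additional charge. Highest is commercial burglary at $125,000; 1 additional charge → +$19,500. Combined base = $144,500.
Net percentage adjustment: −15% +100% = +85%. $144,500 × 1.85 = $267,325.
$267,325 is within the $1,000,000 maximum.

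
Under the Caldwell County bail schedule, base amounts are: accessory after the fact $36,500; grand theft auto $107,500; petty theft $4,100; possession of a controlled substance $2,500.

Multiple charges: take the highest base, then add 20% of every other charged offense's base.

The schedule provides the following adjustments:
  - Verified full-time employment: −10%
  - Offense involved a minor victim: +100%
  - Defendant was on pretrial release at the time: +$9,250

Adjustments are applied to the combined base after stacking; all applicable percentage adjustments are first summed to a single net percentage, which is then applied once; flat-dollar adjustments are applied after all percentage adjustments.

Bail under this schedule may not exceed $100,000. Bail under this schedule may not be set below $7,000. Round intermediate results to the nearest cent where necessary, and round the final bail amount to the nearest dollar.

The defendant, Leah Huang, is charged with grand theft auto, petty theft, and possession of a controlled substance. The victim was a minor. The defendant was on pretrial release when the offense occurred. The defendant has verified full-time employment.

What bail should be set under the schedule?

$100,000

Base amounts from the schedule: grand theft auto $107,500; petty theft $4,100; possession of a controlled substance $2,500.
Stacking rule: highest base plus 20% of each additional charge. Highest is grand theft auto at $107,500. Additional: $4,100 × 20% = $820; $2,500 × 20% = $500. Combined base = $107,500 + $1,320 = $108,820.
Net percentage adjustment: −10% +100% = +90%. $108,820 × 1.9 = $206,758.
Defendant was on pretrial release at the time (+$9,250 flat): $206,758 + $9,250 = $216,008.
Result $216,008 exceeds the maximum of $100,000; bail is capped at $100,000.
$100,000 is at or above the $7,000 minimum.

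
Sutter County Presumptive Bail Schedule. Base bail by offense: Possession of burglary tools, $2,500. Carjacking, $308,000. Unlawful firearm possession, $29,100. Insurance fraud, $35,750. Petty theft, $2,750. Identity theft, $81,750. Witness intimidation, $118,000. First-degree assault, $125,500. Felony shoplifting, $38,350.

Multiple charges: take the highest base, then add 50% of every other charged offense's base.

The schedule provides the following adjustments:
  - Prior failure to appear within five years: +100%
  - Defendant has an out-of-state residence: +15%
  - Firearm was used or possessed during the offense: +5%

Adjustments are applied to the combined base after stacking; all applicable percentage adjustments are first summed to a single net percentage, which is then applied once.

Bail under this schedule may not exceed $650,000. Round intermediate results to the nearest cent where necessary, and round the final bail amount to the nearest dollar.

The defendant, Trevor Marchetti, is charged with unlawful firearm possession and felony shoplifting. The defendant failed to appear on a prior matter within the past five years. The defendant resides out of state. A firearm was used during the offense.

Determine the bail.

$116,380

Base amounts from the schedule: unlawful firearm possession $29,100; felony shoplifting $38,350.
Stacking rule: highest base plus 50% of each additional charge. Highest is felony shoplifting at $38,350. Additional: $29,100 × 50% = $14,550. Combined base = $38,350 + $14,550 = $52,900.
Net percentage adjustment: +100% +15% +5% = +120%. $52,900 × 2.2 = $116,380.
$116,380 is within the $650,000 maximum.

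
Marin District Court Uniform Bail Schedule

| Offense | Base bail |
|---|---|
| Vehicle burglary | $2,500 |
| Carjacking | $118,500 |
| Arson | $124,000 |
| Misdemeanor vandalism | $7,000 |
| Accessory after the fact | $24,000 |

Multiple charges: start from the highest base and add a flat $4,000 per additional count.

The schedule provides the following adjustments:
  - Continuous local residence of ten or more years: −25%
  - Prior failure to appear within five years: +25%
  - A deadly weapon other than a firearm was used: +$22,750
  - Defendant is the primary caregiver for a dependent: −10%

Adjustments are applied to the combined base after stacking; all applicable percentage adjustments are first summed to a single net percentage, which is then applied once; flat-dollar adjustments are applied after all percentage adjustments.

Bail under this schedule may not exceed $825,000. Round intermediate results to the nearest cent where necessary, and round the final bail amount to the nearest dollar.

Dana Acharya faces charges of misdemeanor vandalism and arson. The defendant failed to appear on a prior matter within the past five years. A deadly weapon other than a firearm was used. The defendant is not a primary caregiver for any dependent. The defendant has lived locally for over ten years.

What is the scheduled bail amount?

$150,750

Base amounts from the schedule: misdemeanor vandalism $7,000; arson $124,000.
Stacking rule: highest base plus $4,000 per additional charge. Highest is arson at $124,000; 1 additional charge → +$4,000. Combined base = $128,000.
Net percentage adjustment: −25% +25% = +0%. $128,000 × 1 = $128,000.
A deadly weapon other than a firearm was used (+$22,750 flat): $128,000 + $22,750 = $150,750.
$150,750 is within the $825,000 maximum.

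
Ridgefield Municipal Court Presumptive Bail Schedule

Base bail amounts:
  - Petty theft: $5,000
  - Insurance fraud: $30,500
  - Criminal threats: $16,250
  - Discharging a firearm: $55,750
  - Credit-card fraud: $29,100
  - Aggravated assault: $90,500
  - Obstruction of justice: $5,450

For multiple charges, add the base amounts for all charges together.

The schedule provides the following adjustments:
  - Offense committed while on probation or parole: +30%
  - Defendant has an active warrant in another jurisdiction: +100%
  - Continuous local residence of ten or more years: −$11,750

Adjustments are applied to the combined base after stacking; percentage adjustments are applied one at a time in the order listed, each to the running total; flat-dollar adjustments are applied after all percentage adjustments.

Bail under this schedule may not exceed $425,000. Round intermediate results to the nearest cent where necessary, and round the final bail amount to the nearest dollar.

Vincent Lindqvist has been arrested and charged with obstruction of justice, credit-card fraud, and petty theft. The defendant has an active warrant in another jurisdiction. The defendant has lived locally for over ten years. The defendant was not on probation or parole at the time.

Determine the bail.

$67,350

Base amounts from the schedule: obstruction of justice $5,450; credit-card fraud $29,100; petty theft $5,000.
Stacking rule: sum of all bases. $5,450 + $29,100 + $5,000 = $39,550.
Defendant has an active warrant in another jurisdiction (+100%): $39,550 × 2 = $79,100.
Continuous local residence of ten or more years (−$11,750 flat): $79,100 − $11,750 = $67,350.
$67,350 is within the $425,000 maximum.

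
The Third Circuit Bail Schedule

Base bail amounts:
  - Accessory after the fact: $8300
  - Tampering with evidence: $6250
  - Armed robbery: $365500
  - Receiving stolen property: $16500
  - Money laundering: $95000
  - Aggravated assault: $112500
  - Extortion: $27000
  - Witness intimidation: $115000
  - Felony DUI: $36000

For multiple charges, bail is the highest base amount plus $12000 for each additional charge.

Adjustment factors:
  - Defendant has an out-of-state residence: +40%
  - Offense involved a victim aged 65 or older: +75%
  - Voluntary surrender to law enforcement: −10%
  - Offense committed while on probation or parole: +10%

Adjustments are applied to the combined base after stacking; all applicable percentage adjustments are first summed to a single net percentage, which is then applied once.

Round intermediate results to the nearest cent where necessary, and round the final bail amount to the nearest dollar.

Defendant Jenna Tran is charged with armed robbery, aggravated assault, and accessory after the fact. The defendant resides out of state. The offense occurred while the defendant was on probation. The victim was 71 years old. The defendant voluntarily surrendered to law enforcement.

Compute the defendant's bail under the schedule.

Base amounts from the schedule: armed robbery $365500; aggravated assault $112500; accessory after the fact $8300.
Stacking rule: highest base plus $12000 per additional charge. Highest is armed robbery at $365500; 2 additional charges → +$24000. Combined base = $389500.
Net percentage adjustment: +40% +75% −10% +10% = +115%. $389500 × 2.15 = $837425.

$837425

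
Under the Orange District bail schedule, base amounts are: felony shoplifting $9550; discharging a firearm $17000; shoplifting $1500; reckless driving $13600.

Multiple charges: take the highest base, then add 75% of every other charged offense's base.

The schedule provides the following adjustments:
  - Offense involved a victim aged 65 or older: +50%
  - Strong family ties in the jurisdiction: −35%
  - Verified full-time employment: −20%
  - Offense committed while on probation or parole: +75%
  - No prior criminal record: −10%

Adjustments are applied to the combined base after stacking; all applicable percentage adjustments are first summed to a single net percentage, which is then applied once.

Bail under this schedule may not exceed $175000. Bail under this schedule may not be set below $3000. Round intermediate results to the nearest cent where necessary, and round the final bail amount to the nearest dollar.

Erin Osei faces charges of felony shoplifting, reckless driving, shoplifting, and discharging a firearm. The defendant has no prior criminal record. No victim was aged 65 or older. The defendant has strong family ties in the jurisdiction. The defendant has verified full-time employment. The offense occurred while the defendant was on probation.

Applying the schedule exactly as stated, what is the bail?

$39036

Base amounts from the schedule: felony shoplifting $9550; reckless driving $13600; shoplifting $1500; discharging a firearm $17000.
Stacking rule: highest base plus 75% of each additional charge. Highest is discharging a firearm at $17000. Additional: $9550 × 75% = $7162.50; $13600 × 75% = $10200; $1500 × 75% = $1125. Combined base = $17000 + $18487.50 = $35487.50.
Net percentage adjustment: −35% −20% +75% −10% = +10%. $35487.50 × 1.1 = $39036.25.
$39036.25 is within the $175000 maximum.
$39036.25 is at or above the $3000 minimum.
Rounded to the nearest dollar: $39036.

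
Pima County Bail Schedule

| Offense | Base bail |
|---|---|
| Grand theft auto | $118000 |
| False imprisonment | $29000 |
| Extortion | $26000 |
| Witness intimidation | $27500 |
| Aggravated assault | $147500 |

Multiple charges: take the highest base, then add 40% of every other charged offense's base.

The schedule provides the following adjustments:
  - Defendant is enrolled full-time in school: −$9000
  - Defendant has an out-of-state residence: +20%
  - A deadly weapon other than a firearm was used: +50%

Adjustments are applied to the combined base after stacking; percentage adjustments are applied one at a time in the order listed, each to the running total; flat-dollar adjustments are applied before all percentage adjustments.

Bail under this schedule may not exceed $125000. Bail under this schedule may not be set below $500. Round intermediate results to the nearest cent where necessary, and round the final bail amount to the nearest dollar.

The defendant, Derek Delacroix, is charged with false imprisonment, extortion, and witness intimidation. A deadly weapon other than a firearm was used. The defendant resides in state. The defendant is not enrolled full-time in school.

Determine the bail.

Base amounts from the schedule: false imprisonment $29000; extortion $26000; witness intimidation $27500.
Stacking rule: highest base plus 40% of each additional charge. Highest is false imprisonment at $29000. Additional: $26000 × 40% = $10400; $27500 × 40% = $11000. Combined base = $29000 + $21400 = $50400.
A deadly weapon other than a firearm was used (+50%): $50400 × 1.5 = $75600.
$75600 is within the $125000 maximum.
$75600 is at or above the $500 minimum.

$75600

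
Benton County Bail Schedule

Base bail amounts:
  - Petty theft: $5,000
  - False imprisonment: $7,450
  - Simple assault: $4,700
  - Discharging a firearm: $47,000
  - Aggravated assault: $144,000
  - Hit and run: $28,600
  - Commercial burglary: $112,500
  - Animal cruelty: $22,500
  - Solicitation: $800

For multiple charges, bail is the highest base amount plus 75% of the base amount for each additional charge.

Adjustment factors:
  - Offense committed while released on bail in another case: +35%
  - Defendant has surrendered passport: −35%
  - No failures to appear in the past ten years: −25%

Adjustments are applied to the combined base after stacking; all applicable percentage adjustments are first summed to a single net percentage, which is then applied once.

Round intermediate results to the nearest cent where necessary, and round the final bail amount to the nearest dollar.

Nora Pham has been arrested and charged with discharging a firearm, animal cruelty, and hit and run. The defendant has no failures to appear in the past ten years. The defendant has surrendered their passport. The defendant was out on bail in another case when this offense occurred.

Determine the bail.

$63,994

Base amounts from the schedule: discharging a firearm $47,000; animal cruelty $22,500; hit and run $28,600.
Stacking rule: highest base plus 75% of each additional charge. Highest is discharging a firearm at $47,000. Additional: $22,500 × 75% = $16,875; $28,600 × 75% = $21,450. Combined base = $47,000 + $38,325 = $85,325.
Net percentage adjustment: +35% −35% −25% = −25%. $85,325 × 0.75 = $63,993.75.
Rounded to the nearest dollar: $63,994.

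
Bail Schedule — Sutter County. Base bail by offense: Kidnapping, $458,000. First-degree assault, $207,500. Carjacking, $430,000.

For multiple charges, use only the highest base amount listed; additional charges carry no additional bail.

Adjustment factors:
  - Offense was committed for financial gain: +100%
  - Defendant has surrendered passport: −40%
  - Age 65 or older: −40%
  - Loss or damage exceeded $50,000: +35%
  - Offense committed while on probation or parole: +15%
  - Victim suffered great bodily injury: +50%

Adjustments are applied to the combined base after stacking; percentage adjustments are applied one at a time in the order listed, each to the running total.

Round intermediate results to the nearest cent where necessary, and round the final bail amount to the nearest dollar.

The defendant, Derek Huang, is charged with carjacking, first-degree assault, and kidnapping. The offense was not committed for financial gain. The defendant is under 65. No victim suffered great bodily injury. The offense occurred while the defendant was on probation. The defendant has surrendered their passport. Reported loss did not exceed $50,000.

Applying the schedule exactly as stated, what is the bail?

Base amounts from the schedule: carjacking $430,000; first-degree assault $207,500; kidnapping $458,000.
Stacking rule: use the highest base only. Highest is kidnapping at $458,000. Combined base = $458,000.
Defendant has surrendered passport (−40%): $458,000 × 0.6 = $274,800.
Offense committed while on probation or parole (+15%): $274,800 × 1.15 = $316,020.

$316,020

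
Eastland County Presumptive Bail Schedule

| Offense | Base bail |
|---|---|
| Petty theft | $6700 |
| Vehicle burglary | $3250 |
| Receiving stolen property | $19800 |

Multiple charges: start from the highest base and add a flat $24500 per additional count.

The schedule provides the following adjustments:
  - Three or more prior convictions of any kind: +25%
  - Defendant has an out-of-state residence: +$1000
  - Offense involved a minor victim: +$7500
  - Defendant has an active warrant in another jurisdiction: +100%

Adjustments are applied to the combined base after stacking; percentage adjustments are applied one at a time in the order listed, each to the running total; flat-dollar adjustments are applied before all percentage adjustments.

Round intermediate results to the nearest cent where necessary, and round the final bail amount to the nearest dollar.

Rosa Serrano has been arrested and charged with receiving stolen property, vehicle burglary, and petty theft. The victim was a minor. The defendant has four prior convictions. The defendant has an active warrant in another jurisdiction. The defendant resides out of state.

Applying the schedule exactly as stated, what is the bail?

$193250

Base amounts from the schedule: receiving stolen property $19800; vehicle burglary $3250; petty theft $6700.
Stacking rule: highest base plus $24500 per additional charge. Highest is receiving stolen property at $19800; 2 additional charges → +$49000. Combined base = $68800.
Defendant has an out-of-state residence (+$1000 flat): $68800 + $1000 = $69800.
Offense involved a minor victim (+$7500 flat): $69800 + $7500 = $77300.
Three or more prior convictions of any kind (+25%): $77300 × 1.25 = $96625.
Defendant has an active warrant in another jurisdiction (+100%): $96625 × 2 = $193250.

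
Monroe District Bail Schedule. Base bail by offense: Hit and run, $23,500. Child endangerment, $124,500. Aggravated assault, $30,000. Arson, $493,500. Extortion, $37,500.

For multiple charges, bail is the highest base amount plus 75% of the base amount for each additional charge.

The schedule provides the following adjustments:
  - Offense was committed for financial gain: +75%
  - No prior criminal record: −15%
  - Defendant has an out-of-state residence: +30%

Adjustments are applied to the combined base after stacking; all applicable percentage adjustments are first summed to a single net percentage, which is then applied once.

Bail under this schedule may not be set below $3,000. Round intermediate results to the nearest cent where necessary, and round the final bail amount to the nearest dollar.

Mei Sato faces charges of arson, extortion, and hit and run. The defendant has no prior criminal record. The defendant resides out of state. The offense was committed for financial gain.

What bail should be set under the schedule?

$1,024,575

Base amounts from the schedule: arson $493,500; extortion $37,500; hit and run $23,500.
Stacking rule: highest base plus 75% of each additional charge. Highest is arson at $493,500. Additional: $37,500 × 75% = $28,125; $23,500 × 75% = $17,625. Combined base = $493,500 + $45,750 = $539,250.
Net percentage adjustment: +75% −15% +30% = +90%. $539,250 × 1.9 = $1,024,575.
$1,024,575 is at or above the $3,000 minimum.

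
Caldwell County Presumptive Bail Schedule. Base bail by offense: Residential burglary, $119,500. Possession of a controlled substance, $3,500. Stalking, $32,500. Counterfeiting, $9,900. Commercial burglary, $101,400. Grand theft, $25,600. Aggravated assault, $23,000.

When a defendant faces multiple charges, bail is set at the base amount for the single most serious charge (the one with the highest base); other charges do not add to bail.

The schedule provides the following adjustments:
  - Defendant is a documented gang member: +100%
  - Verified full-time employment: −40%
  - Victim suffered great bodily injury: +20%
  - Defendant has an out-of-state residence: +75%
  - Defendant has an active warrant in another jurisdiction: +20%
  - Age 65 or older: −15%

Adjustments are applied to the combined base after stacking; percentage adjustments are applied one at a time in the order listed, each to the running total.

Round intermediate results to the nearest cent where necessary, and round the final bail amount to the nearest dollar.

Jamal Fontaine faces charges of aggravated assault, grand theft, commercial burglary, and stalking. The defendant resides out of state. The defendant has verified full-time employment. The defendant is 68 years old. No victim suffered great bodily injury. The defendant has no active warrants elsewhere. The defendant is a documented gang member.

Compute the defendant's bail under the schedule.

Base amounts from the schedule: aggravated assault $23,000; grand theft $25,600; commercial burglary $101,400; stalking $32,500.
Stacking rule: use the highest base only. Highest is commercial burglary at $101,400. Combined base = $101,400.
Defendant is a documented gang member (+100%): $101,400 × 2 = $202,800.
Verified full-time employment (−40%): $202,800 × 0.6 = $121,680.
Defendant has an out-of-state residence (+75%): $121,680 × 1.75 = $212,940.
Age 65 or older (−15%): $212,940 × 0.85 = $180,999.

$180,999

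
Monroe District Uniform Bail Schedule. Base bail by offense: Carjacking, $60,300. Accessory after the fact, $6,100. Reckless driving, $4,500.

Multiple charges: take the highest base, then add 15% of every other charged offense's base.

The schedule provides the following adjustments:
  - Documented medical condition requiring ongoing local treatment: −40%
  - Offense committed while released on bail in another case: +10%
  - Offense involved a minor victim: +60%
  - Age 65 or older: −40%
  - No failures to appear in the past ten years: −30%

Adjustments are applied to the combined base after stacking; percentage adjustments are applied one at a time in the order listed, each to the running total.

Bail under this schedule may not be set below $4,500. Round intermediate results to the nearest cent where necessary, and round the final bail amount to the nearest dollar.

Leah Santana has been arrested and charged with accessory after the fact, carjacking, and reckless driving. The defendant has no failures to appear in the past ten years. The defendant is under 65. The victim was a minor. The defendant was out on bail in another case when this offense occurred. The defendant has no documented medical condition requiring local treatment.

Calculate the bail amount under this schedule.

$76,248

Base amounts from the schedule: accessory after the fact $6,100; carjacking $60,300; reckless driving $4,500.
Stacking rule: highest base plus 15% of each additional charge. Highest is carjacking at $60,300. Additional: $6,100 × 15% = $915; $4,500 × 15% = $675. Combined base = $60,300 + $1,590 = $61,890.
Offense committed while released on bail in another case (+10%): $61,890 × 1.1 = $68,079.
Offense involved a minor victim (+60%): $68,079 × 1.6 = $108,926.40.
No failures to appear in the past ten years (−30%): $108,926.40 × 0.7 = $76,248.48.
$76,248.48 is at or above the $4,500 minimum.
Rounded to the nearest dollar: $76,248.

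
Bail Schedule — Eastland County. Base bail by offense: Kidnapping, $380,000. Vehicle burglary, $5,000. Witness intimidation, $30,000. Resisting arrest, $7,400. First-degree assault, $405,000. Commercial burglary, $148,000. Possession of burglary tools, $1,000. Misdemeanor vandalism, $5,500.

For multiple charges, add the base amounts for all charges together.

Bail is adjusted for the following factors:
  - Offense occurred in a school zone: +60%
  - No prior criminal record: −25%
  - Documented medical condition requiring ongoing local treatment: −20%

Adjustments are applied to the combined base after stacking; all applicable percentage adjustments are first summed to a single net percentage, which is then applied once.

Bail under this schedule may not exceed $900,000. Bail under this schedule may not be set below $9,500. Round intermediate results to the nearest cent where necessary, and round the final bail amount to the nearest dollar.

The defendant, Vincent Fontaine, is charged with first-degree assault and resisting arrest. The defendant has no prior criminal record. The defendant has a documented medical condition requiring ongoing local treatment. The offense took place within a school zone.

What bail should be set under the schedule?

Base amounts from the schedule: first-degree assault $405,000; resisting arrest $7,400.
Stacking rule: sum of all bases. $405,000 + $7,400 = $412,400.
Net percentage adjustment: +60% −25% −20% = +15%. $412,400 × 1.15 = $474,260.
$474,260 is within the $900,000 maximum.
$474,260 is at or above the $9,500 minimum.

$474,260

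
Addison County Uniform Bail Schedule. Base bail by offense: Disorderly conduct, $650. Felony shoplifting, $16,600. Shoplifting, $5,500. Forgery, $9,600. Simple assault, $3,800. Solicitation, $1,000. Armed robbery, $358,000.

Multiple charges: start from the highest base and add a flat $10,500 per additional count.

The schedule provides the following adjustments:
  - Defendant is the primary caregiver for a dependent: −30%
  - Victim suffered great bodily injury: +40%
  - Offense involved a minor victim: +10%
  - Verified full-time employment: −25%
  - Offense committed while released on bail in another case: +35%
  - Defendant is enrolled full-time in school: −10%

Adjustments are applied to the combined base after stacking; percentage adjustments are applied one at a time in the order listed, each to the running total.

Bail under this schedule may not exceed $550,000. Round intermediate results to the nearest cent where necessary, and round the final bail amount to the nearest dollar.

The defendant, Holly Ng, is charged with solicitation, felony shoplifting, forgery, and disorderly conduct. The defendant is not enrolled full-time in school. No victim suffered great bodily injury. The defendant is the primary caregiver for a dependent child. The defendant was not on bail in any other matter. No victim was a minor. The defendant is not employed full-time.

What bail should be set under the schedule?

Base amounts from the schedule: solicitation $1,000; felony shoplifting $16,600; forgery $9,600; disorderly conduct $650.
Stacking rule: highest base plus $10,500 per additional charge. Highest is felony shoplifting at $16,600; 3 additional charges → +$31,500. Combined base = $48,100.
Defendant is the primary caregiver for a dependent (−30%): $48,100 × 0.7 = $33,670.
$33,670 is within the $550,000 maximum.

$33,670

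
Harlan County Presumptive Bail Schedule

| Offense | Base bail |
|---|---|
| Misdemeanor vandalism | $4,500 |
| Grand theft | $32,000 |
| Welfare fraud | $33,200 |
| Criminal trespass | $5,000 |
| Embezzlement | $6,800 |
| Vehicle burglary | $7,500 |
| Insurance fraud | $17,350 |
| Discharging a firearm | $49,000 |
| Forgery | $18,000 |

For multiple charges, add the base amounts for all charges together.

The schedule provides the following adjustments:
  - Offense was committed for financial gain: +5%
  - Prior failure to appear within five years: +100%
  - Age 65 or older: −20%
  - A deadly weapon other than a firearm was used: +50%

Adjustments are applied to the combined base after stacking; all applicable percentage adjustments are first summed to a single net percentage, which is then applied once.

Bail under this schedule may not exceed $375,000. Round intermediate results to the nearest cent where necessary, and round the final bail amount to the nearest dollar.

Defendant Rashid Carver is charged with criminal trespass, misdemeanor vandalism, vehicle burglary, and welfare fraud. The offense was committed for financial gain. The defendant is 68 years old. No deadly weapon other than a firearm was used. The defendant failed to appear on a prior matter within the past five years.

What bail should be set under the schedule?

$92,870

Base amounts from the schedule: criminal trespass $5,000; misdemeanor vandalism $4,500; vehicle burglary $7,500; welfare fraud $33,200.
Stacking rule: sum of all bases. $5,000 + $4,500 + $7,500 + $33,200 = $50,200.
Net percentage adjustment: +5% +100% −20% = +85%. $50,200 × 1.85 = $92,870.
$92,870 is within the $375,000 maximum.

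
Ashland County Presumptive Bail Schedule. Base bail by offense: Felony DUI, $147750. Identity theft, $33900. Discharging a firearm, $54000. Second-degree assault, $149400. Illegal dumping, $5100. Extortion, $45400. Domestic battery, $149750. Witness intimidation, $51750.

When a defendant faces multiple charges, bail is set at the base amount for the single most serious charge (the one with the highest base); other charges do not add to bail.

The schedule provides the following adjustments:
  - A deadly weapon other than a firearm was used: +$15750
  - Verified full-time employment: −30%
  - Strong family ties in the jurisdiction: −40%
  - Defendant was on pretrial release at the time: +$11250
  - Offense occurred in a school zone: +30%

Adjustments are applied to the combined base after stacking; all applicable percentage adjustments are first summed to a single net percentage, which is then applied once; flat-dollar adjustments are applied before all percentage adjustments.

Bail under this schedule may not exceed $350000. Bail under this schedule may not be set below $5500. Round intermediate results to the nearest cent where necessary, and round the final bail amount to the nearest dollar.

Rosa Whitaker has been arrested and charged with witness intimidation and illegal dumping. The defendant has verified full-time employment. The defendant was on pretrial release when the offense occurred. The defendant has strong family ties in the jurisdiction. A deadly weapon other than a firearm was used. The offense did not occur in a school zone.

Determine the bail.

$23625

Base amounts from the schedule: witness intimidation $51750; illegal dumping $5100.
Stacking rule: use the highest base only. Highest is witness intimidation at $51750. Combined base = $51750.
A deadly weapon other than a firearm was used (+$15750 flat): $51750 + $15750 = $67500.
Defendant was on pretrial release at the time (+$11250 flat): $67500 + $11250 = $78750.
Net percentage adjustment: −30% −40% = −70%. $78750 × 0.3 = $23625.
$23625 is within the $350000 maximum.
$23625 is at or above the $5500 minimum.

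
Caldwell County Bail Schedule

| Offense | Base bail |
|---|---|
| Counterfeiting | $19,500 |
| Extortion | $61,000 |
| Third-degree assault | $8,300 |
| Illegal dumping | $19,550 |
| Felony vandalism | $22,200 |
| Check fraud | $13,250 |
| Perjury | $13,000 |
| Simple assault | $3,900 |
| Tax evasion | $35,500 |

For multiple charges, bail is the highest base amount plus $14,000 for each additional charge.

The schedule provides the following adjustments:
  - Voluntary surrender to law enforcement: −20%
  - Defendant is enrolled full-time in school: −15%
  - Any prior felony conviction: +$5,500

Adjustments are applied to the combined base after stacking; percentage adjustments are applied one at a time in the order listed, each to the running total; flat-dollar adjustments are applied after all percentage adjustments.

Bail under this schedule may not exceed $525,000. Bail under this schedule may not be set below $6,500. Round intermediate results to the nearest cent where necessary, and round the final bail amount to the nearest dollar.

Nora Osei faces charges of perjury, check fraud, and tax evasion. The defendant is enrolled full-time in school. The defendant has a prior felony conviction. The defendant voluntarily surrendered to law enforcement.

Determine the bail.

$48,680

Base amounts from the schedule: perjury $13,000; check fraud $13,250; tax evasion $35,500.
Stacking rule: highest base plus $14,000 per additional charge. Highest is tax evasion at $35,500; 2 additional charges → +$28,000. Combined base = $63,500.
Voluntary surrender to law enforcement (−20%): $63,500 × 0.8 = $50,800.
Defendant is enrolled full-time in school (−15%): $50,800 × 0.85 = $43,180.
Any prior felony conviction (+$5,500 flat): $43,180 + $5,500 = $48,680.
$48,680 is within the $525,000 maximum.
$48,680 is at or above the $6,500 minimum.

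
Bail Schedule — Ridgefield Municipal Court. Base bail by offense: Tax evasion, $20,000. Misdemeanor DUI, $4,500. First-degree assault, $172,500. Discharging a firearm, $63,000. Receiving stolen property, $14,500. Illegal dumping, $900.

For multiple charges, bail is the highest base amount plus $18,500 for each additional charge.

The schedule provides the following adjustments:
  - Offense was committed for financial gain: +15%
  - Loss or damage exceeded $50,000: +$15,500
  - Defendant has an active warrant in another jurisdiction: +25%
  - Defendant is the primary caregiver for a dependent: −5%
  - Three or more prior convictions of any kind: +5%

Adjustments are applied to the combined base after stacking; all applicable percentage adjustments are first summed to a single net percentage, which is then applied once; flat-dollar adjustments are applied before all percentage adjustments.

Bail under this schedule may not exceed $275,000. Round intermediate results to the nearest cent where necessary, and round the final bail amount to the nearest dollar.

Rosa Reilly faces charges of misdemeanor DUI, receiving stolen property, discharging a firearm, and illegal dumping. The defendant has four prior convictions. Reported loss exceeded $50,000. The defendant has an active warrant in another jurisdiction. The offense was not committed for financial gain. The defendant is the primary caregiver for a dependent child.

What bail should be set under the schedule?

Base amounts from the schedule: misdemeanor DUI $4,500; receiving stolen property $14,500; discharging a firearm $63,000; illegal dumping $900.
Stacking rule: highest base plus $18,500 per additional charge. Highest is discharging a firearm at $63,000; 3 additional charges → +$55,500. Combined base = $118,500.
Loss or damage exceeded $50,000 (+$15,500 flat): $118,500 + $15,500 = $134,000.
Net percentage adjustment: +25% −5% +5% = +25%. $134,000 × 1.25 = $167,500.
$167,500 is within the $275,000 maximum.

$167,500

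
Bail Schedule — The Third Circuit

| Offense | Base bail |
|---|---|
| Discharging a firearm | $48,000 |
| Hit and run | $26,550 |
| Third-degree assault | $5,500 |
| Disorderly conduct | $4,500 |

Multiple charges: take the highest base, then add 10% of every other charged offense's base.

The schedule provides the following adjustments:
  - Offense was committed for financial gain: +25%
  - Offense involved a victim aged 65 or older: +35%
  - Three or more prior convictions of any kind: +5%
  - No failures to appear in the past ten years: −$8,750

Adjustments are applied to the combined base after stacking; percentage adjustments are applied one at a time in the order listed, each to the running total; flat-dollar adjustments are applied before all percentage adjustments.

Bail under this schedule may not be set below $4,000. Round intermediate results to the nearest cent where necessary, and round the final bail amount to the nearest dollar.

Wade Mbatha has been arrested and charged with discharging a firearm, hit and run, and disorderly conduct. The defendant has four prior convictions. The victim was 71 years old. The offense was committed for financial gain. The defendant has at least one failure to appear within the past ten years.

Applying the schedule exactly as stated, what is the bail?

$90,552

Base amounts from the schedule: discharging a firearm $48,000; hit and run $26,550; disorderly conduct $4,500.
Stacking rule: highest base plus 10% of each additional charge. Highest is discharging a firearm at $48,000. Additional: $26,550 × 10% = $2,655; $4,500 × 10% = $450. Combined base = $48,000 + $3,105 = $51,105.
Offense was committed for financial gain (+25%): $51,105 × 1.25 = $63,881.25.
Offense involved a victim aged 65 or older (+35%): $63,881.25 × 1.35 = $86,239.69.
Three or more prior convictions of any kind (+5%): $86,239.69 × 1.05 = $90,551.67.
$90,551.67 is at or above the $4,000 minimum.
Rounded to the nearest dollar: $90,552.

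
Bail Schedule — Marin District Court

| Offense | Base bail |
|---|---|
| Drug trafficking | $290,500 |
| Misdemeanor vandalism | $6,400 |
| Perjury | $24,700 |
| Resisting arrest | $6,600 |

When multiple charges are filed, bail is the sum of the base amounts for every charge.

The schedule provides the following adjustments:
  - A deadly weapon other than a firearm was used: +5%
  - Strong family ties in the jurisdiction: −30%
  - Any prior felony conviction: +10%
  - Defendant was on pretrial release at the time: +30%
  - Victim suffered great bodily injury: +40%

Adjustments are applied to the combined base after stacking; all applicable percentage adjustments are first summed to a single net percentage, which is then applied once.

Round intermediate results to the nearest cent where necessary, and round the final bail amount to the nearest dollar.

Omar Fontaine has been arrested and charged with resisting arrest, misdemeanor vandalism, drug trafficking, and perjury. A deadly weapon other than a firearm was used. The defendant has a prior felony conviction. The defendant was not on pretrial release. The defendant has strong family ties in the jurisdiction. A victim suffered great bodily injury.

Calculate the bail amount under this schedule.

$410,250

Base amounts from the schedule: resisting arrest $6,600; misdemeanor vandalism $6,400; drug trafficking $290,500; perjury $24,700.
Stacking rule: sum of all bases. $6,600 + $6,400 + $290,500 + $24,700 = $328,200.
Net percentage adjustment: +5% −30% +10% +40% = +25%. $328,200 × 1.25 = $410,250.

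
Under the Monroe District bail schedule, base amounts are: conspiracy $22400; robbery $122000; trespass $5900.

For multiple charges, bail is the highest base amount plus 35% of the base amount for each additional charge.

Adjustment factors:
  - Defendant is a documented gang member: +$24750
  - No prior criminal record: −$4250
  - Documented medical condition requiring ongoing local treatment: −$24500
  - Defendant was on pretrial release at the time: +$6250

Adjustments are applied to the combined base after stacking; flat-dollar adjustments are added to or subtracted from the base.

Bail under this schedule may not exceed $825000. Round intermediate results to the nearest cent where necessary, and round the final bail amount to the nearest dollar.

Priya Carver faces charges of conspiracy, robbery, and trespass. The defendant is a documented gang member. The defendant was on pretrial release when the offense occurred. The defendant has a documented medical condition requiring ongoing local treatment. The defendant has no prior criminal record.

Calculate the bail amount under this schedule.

Base amounts from the schedule: conspiracy $22400; robbery $122000; trespass $5900.
Stacking rule: highest base plus 35% of each additional charge. Highest is robbery at $122000. Additional: $22400 × 35% = $7840; $5900 × 35% = $2065. Combined base = $122000 + $9905 = $131905.
Defendant is a documented gang member (+$24750 flat): $131905 + $24750 = $156655.
No prior criminal record (−$4250 flat): $156655 − $4250 = $152405.
Documented medical condition requiring ongoing local treatment (−$24500 flat): $152405 − $24500 = $127905.
Defendant was on pretrial release at the time (+$6250 flat): $127905 + $6250 = $134155.
$134155 is within the $825000 maximum.

$134155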